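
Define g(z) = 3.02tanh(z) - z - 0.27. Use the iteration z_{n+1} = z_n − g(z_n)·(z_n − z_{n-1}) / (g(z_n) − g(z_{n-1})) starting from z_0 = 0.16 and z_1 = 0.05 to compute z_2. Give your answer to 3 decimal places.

g(0.16) = 0.04912, g(0.05) = -0.16913
z_2 = 0.05000 − (-0.16913)·(0.05000 − 0.16000) / (-0.16913 − 0.04912) = 0.05000 − (0.01860)/(-0.21824) = 0.13524

0.135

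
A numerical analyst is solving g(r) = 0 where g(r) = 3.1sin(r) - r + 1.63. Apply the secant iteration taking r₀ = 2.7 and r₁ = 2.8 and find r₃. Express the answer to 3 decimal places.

g(2.7) = 0.25488, g(2.8) = -0.13154
r₂ = 2.80000 − (-0.13154)·(2.80000 − 2.70000) / (-0.13154 − 0.25488) = 2.80000 − (-0.01315)/(-0.38641) = 2.76596
g(2.76596) = 0.00131
r₃ = 2.76596 − 0.00131·(2.76596 − 2.80000) / (0.00131 − (-0.13154)) = 2.76596 − (-0.00004)/(0.13285) = 2.76630

2.766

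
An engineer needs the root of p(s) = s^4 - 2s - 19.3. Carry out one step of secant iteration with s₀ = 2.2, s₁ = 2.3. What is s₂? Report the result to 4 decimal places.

2.2063

p(2.2) = -0.274400, p(2.3) = 4.084100
s₂ = 2.300000 − 4.084100·(2.300000 − 2.200000) / (4.084100 − (-0.274400)) = 2.300000 − (0.408410)/(4.358500) = 2.206296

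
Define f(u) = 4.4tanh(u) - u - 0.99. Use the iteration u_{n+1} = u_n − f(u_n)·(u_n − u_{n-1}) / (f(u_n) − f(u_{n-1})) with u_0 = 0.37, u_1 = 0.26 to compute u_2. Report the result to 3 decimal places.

f(0.37) = 0.19756, f(0.26) = -0.13110
u_2 = 0.26000 − (-0.13110)·(0.26000 − 0.37000) / (-0.13110 − 0.19756) = 0.26000 − (0.01442)/(-0.32866) = 0.30388

0.304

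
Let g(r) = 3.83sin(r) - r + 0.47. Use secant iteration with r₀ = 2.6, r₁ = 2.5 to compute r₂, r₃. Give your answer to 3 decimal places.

2.563, 2.563

g(2.6) = -0.15563, g(2.5) = 0.26215
r₂ = 2.50000 − 0.26215·(2.50000 − 2.60000) / (0.26215 − (-0.15563)) = 2.50000 − (-0.02621)/(0.41778) = 2.56275
g(2.56275) = 0.00248
r₃ = 2.56275 − 0.00248·(2.56275 − 2.50000) / (0.00248 − 0.26215) = 2.56275 − (0.00016)/(-0.25967) = 2.56335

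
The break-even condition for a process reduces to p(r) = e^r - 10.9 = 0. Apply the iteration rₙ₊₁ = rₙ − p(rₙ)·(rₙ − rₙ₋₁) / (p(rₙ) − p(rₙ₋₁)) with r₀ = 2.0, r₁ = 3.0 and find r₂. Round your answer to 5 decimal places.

p(2.0) = -3.5109439, p(3.0) = 9.1855369
r₂ = 3.0000000 − 9.1855369·(3.0000000 − 2.0000000) / (9.1855369 − (-3.5109439)) = 3.0000000 − (9.1855369)/(12.6964808) = 2.2765289

2.27653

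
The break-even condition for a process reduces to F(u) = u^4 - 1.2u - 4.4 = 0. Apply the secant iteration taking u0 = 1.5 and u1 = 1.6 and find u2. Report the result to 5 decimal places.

1.58296

F(1.5) = -1.1375000, F(1.6) = 0.2336000
u2 = 1.6000000 − 0.2336000·(1.6000000 − 1.5000000) / (0.2336000 − (-1.1375000)) = 1.6000000 − (0.0233600)/(1.3711000) = 1.5829626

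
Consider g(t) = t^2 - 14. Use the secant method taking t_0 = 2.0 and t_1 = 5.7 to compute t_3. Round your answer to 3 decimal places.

3.645

g(2.0) = -10.00000, g(5.7) = 18.49000
t_2 = 5.70000 − 18.49000·(5.70000 − 2.00000) / (18.49000 − (-10.00000)) = 5.70000 − (68.41300)/(28.49000) = 3.29870
g(3.29870) = -3.11857
t_3 = 3.29870 − (-3.11857)·(3.29870 − 5.70000) / (-3.11857 − 18.49000) = 3.29870 − (7.48862)/(-21.60857) = 3.64526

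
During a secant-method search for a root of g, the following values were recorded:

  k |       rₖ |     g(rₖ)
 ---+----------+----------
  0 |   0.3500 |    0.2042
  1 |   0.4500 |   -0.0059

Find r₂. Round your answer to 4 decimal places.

r₂ = 0.4500 − (-0.0059)·(0.4500 − 0.3500) / (-0.0059 − 0.2042)
   = 0.4500 − (-0.000590)/(-0.210100) = 0.447192

0.4472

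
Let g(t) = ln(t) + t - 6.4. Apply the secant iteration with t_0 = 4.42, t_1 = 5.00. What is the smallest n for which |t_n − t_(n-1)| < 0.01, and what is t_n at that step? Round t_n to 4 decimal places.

n = 3, t_n = 4.8260

g(4.42) = -0.493860, g(5.00) = 0.209438
t_2 = 5.000000 − 0.209438·(0.580000)/(0.703298) = 4.827280;  |Δ| = 0.172720
g(4.827280) = 0.001563
t_3 = 4.827280 − 0.001563·(-0.172720)/(-0.207875) = 4.825981;  |Δ| = 0.001298
|t_3 − t_2| = 0.001298 < 0.01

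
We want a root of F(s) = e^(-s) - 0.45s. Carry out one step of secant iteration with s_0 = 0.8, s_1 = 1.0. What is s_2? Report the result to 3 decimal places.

0.904

F(0.8) = 0.08933, F(1.0) = -0.08212
s_2 = 1.00000 − (-0.08212)·(1.00000 − 0.80000) / (-0.08212 − 0.08933) = 1.00000 − (-0.01642)/(-0.17145) = 0.90420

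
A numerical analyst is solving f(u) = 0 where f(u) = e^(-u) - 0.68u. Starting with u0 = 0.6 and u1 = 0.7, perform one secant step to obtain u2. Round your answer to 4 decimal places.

f(0.6) = 0.140812, f(0.7) = 0.020585
u2 = 0.700000 − 0.020585·(0.700000 − 0.600000) / (0.020585 − 0.140812) = 0.700000 − (0.002059)/(-0.120226) = 0.717122

0.7171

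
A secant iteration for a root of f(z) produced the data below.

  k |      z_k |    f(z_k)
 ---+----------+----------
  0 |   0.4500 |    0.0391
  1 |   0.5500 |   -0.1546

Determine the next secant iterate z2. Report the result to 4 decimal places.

z2 = 0.5500 − (-0.1546)·(0.5500 − 0.4500) / (-0.1546 − 0.0391)
   = 0.5500 − (-0.015460)/(-0.193700) = 0.470186

0.4702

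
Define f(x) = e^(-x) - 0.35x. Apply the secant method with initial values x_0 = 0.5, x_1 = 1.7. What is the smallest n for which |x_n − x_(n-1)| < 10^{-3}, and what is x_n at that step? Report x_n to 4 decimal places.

f(0.5) = 0.431531, f(1.7) = -0.412316
x_2 = 1.700000 − (-0.412316)·(1.200000)/(-0.843847) = 1.113662;  |Δ| = 0.586338
f(1.113662) = -0.061427
x_3 = 1.113662 − (-0.061427)·(-0.586338)/(0.350889) = 1.011016;  |Δ| = 0.102645
f(1.011016) = 0.009993
x_4 = 1.011016 − 0.009993·(-0.102645)/(0.071420) = 1.025379;  |Δ| = 0.014362
f(1.025379) = -0.000222
x_5 = 1.025379 − (-0.000222)·(0.014362)/(-0.010215) = 1.025067;  |Δ| = 0.000312
|x_5 − x_4| = 0.000312 < 10^{-3}

n = 5, x_n = 1.0251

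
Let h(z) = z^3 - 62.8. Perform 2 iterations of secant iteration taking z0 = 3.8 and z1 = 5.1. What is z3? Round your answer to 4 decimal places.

3.9648

h(3.8) = -7.928000, h(5.1) = 69.851000
z2 = 5.100000 − 69.851000·(5.100000 − 3.800000) / (69.851000 − (-7.928000)) = 5.100000 − (90.806300)/(77.779000) = 3.932509
h(3.932509) = -1.985225
z3 = 3.932509 − (-1.985225)·(3.932509 − 5.100000) / (-1.985225 − 69.851000) = 3.932509 − (2.317733)/(-71.836225) = 3.964773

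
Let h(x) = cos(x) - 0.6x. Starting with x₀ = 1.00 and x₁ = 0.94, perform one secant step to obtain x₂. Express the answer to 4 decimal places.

h(1.00) = -0.059698, h(0.94) = 0.025788
x₂ = 0.940000 − 0.025788·(0.940000 − 1.000000) / (0.025788 − (-0.059698)) = 0.940000 − (-0.001547)/(0.085486) = 0.958100

0.9581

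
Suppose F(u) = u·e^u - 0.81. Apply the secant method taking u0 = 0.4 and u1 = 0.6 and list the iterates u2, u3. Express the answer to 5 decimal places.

F(0.4) = -0.2132701, F(0.6) = 0.2832713
u2 = 0.6000000 − 0.2832713·(0.6000000 − 0.4000000) / (0.2832713 − (-0.2132701)) = 0.6000000 − (0.0566543)/(0.4965414) = 0.4859023
F(0.4859023) = -0.0200973
u3 = 0.4859023 − (-0.0200973)·(0.4859023 − 0.6000000) / (-0.0200973 − 0.2832713) = 0.4859023 − (0.0022931)/(-0.3033686) = 0.4934609

0.48590, 0.49346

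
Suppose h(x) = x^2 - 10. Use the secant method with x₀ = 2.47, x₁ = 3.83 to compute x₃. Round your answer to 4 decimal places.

3.1552

h(2.47) = -3.899100, h(3.83) = 4.668900
x₂ = 3.830000 − 4.668900·(3.830000 − 2.470000) / (4.668900 − (-3.899100)) = 3.830000 − (6.349704)/(8.568000) = 3.088905
h(3.088905) = -0.458667
x₃ = 3.088905 − (-0.458667)·(3.088905 − 3.830000) / (-0.458667 − 4.668900) = 3.088905 − (0.339916)/(-5.127567) = 3.155197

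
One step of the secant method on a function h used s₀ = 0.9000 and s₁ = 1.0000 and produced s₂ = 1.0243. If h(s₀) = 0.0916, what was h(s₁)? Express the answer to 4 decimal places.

The secant line through (0.9000, 0.0916) and (1.0000, h(s₁)) crosses zero at s₂ = 1.0243.
So (0.9000, 0.0916), (1.0000, h(s₁)), (1.0243, 0) are collinear:
h(s₁) = 0.0916 · (1.0000 − 1.0243) / (0.9000 − 1.0243) = 0.0916 · (-0.024300)/(-0.124300) = 0.017907

0.0179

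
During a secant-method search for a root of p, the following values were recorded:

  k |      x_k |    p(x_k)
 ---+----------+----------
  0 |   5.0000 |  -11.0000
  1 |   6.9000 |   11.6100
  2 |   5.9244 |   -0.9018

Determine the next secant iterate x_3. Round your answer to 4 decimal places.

5.9947

x_3 = 5.9244 − (-0.9018)·(5.9244 − 6.9000) / (-0.9018 − 11.6100)
   = 5.9244 − (0.879796)/(-12.511800) = 5.994717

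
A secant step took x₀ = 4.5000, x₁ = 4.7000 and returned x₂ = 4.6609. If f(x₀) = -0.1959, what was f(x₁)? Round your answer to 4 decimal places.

0.0476

The secant line through (4.5000, -0.1959) and (4.7000, f(x₁)) crosses zero at x₂ = 4.6609.
So (4.5000, -0.1959), (4.7000, f(x₁)), (4.6609, 0) are collinear:
f(x₁) = -0.1959 · (4.7000 − 4.6609) / (4.5000 − 4.6609) = -0.1959 · (0.039100)/(-0.160900) = 0.047605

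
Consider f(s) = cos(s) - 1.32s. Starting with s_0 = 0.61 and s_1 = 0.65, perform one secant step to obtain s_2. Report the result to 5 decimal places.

f(0.61) = 0.0144480, f(0.65) = -0.0619162
s_2 = 0.6500000 − (-0.0619162)·(0.6500000 − 0.6100000) / (-0.0619162 − 0.0144480) = 0.6500000 − (-0.0024766)/(-0.0763642) = 0.6175680

0.61757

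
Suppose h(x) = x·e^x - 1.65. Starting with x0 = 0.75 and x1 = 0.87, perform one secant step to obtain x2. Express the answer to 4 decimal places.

h(0.75) = -0.062250, h(0.87) = 0.426612
x2 = 0.870000 − 0.426612·(0.870000 − 0.750000) / (0.426612 − (-0.062250)) = 0.870000 − (0.051193)/(0.488862) = 0.765280

0.7653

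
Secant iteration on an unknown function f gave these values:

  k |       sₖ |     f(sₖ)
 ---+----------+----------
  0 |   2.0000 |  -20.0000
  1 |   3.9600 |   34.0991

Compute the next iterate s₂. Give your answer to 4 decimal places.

2.7246

s₂ = 3.9600 − 34.0991·(3.9600 − 2.0000) / (34.0991 − (-20.0000))
   = 3.9600 − (66.834236)/(54.099100) = 2.724596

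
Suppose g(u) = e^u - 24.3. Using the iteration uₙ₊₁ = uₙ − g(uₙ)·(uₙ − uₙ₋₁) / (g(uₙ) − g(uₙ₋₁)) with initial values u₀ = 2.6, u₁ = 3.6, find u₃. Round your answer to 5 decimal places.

g(2.6) = -10.8362620, g(3.6) = 12.2982344
u₂ = 3.6000000 − 12.2982344·(3.6000000 − 2.6000000) / (12.2982344 − (-10.8362620)) = 3.6000000 − (12.2982344)/(23.1344964) = 3.0684028
g(3.0684028) = -2.7924775
u₃ = 3.0684028 − (-2.7924775)·(3.0684028 − 3.6000000) / (-2.7924775 − 12.2982344) = 3.0684028 − (1.4844733)/(-15.0907119) = 3.1667728

3.16677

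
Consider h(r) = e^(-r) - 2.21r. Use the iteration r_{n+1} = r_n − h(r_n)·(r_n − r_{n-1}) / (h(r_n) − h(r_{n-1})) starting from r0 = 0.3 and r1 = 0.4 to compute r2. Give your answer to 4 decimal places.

h(0.3) = 0.077818, h(0.4) = -0.213680
r2 = 0.400000 − (-0.213680)·(0.400000 − 0.300000) / (-0.213680 − 0.077818) = 0.400000 − (-0.021368)/(-0.291498) = 0.326696

0.3267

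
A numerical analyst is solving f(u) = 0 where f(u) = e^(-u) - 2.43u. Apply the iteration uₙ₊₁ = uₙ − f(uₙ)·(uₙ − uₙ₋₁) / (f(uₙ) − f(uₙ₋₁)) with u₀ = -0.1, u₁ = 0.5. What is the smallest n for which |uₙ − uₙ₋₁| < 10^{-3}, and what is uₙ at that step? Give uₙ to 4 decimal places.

f(-0.1) = 1.348171, f(0.5) = -0.608469
u₂ = 0.500000 − (-0.608469)·(0.600000)/(-1.956640) = 0.313414;  |Δ| = 0.186586
f(0.313414) = -0.030649
u₃ = 0.313414 − (-0.030649)·(-0.186586)/(0.577820) = 0.303517;  |Δ| = 0.009897
f(0.303517) = 0.000671
u₄ = 0.303517 − 0.000671·(-0.009897)/(0.031320) = 0.303729;  |Δ| = 0.000212
|u₄ − u₃| = 0.000212 < 10^{-3}

n = 4, uₙ = 0.3037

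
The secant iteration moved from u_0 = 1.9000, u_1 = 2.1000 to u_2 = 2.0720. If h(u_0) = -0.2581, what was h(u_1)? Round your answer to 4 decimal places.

The secant line through (1.9000, -0.2581) and (2.1000, h(u_1)) crosses zero at u_2 = 2.0720.
So (1.9000, -0.2581), (2.1000, h(u_1)), (2.0720, 0) are collinear:
h(u_1) = -0.2581 · (2.1000 − 2.0720) / (1.9000 − 2.0720) = -0.2581 · (0.028000)/(-0.172000) = 0.042016

0.0420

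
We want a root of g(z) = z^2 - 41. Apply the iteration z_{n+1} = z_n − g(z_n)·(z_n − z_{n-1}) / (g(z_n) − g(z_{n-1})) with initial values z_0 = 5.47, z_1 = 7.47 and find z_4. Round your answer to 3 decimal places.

6.403

g(5.47) = -11.07910, g(7.47) = 14.80090
z_2 = 7.47000 − 14.80090·(7.47000 − 5.47000) / (14.80090 − (-11.07910)) = 7.47000 − (29.60180)/(25.88000) = 6.32619
g(6.32619) = -0.97932
z_3 = 6.32619 − (-0.97932)·(6.32619 − 7.47000) / (-0.97932 − 14.80090) = 6.32619 − (1.12015)/(-15.78022) = 6.39717
g(6.39717) = -0.07615
z_4 = 6.39717 − (-0.07615)·(6.39717 − 6.32619) / (-0.07615 − (-0.97932)) = 6.39717 − (-0.00541)/(0.90316) = 6.40316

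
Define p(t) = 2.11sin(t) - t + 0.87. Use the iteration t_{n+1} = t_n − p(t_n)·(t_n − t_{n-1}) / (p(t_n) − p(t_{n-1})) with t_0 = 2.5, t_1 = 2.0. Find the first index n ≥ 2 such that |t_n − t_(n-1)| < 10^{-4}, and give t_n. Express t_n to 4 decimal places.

p(2.5) = -0.367224, p(2.0) = 0.788618
t_2 = 2.000000 − 0.788618·(-0.500000)/(1.155841) = 2.341144;  |Δ| = 0.341144
p(2.341144) = 0.043136
t_3 = 2.341144 − 0.043136·(0.341144)/(-0.745482) = 2.360884;  |Δ| = 0.019740
p(2.360884) = -0.005902
t_4 = 2.360884 − (-0.005902)·(0.019740)/(-0.049038) = 2.358508;  |Δ| = 0.002376
p(2.358508) = 0.000031
t_5 = 2.358508 − 0.000031·(-0.002376)/(0.005933) = 2.358521;  |Δ| = 0.000012
|t_5 − t_4| = 0.000012 < 10^{-4}

n = 5, t_n = 2.3585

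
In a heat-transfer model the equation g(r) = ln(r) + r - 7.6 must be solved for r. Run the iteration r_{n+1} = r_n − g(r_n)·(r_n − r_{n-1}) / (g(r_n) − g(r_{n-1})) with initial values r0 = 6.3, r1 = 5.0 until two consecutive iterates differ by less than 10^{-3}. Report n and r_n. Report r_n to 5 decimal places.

g(6.3) = 0.5405496, g(5.0) = -0.9905621
r2 = 5.0000000 − (-0.9905621)·(-1.3000000)/(-1.5311117) = 5.8410429;  |Δ| = 0.8410429
g(5.8410429) = 0.0059523
r3 = 5.8410429 − 0.0059523·(0.8410429)/(0.9965144) = 5.8360193;  |Δ| = 0.0050237
g(5.8360193) = 0.0000682
r4 = 5.8360193 − 0.0000682·(-0.0050237)/(-0.0058841) = 5.8359610;  |Δ| = 0.0000582
|r4 − r3| = 0.0000582 < 10^{-3}

n = 4, r_n = 5.83596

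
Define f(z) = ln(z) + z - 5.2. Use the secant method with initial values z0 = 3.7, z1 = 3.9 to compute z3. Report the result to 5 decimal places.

3.85153

f(3.7) = -0.1916672, f(3.9) = 0.0609766
z2 = 3.9000000 − 0.0609766·(3.9000000 − 3.7000000) / (0.0609766 − (-0.1916672)) = 3.9000000 − (0.0121953)/(0.2526437) = 3.8517292
f(3.8517292) = 0.0002514
z3 = 3.8517292 − 0.0002514·(3.8517292 − 3.9000000) / (0.0002514 − 0.0609766) = 3.8517292 − (-0.0000121)/(-0.0607251) = 3.8515294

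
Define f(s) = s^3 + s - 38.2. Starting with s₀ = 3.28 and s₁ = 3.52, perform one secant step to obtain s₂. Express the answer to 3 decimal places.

3.270

f(3.28) = 0.36755, f(3.52) = 8.93421
s₂ = 3.52000 − 8.93421·(3.52000 − 3.28000) / (8.93421 − 0.36755) = 3.52000 − (2.14421)/(8.56666) = 3.26970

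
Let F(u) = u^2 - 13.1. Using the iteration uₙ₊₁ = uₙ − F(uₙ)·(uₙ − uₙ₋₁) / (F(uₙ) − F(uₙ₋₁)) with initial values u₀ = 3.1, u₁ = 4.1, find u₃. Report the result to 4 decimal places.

F(3.1) = -3.490000, F(4.1) = 3.710000
u₂ = 4.100000 − 3.710000·(4.100000 − 3.100000) / (3.710000 − (-3.490000)) = 4.100000 − (3.710000)/(7.200000) = 3.584722
F(3.584722) = -0.249767
u₃ = 3.584722 − (-0.249767)·(3.584722 − 4.100000) / (-0.249767 − 3.710000) = 3.584722 − (0.128699)/(-3.959767) = 3.617224

3.6172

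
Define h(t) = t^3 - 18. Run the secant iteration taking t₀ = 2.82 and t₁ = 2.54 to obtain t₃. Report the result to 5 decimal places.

h(2.82) = 4.4257680, h(2.54) = -1.6129360
t₂ = 2.5400000 − (-1.6129360)·(2.5400000 − 2.8200000) / (-1.6129360 − 4.4257680) = 2.5400000 − (0.4516221)/(-6.0387040) = 2.6147879
h(2.6147879) = -0.1223921
t₃ = 2.6147879 − (-0.1223921)·(2.6147879 − 2.5400000) / (-0.1223921 − (-1.6129360)) = 2.6147879 − (-0.0091535)/(1.4905439) = 2.6209289

2.62093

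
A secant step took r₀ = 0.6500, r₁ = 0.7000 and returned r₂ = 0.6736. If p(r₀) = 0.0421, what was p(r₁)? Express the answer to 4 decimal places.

-0.0471

The secant line through (0.6500, 0.0421) and (0.7000, p(r₁)) crosses zero at r₂ = 0.6736.
So (0.6500, 0.0421), (0.7000, p(r₁)), (0.6736, 0) are collinear:
p(r₁) = 0.0421 · (0.7000 − 0.6736) / (0.6500 − 0.6736) = 0.0421 · (0.026400)/(-0.023600) = -0.047095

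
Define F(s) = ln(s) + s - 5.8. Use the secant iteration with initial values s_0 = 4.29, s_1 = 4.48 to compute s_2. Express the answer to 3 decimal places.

F(4.29) = -0.05371, F(4.48) = 0.17962
s_2 = 4.48000 − 0.17962·(4.48000 − 4.29000) / (0.17962 − (-0.05371)) = 4.48000 − (0.03413)/(0.23334) = 4.33374

4.334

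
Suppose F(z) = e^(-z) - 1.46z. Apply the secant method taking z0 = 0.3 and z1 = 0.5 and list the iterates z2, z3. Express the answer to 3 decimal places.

0.442, 0.441

F(0.3) = 0.30282, F(0.5) = -0.12347
z2 = 0.50000 − (-0.12347)·(0.50000 − 0.30000) / (-0.12347 − 0.30282) = 0.50000 − (-0.02469)/(-0.42629) = 0.44207
F(0.44207) = -0.00272
z3 = 0.44207 − (-0.00272)·(0.44207 − 0.50000) / (-0.00272 − (-0.12347)) = 0.44207 − (0.00016)/(0.12075) = 0.44077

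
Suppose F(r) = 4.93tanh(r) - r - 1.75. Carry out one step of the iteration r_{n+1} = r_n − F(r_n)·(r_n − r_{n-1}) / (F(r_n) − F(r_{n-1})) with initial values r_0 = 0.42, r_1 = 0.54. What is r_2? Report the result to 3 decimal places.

0.492

F(0.42) = -0.21313, F(0.54) = 0.14043
r_2 = 0.54000 − 0.14043·(0.54000 − 0.42000) / (0.14043 − (-0.21313)) = 0.54000 − (0.01685)/(0.35356) = 0.49234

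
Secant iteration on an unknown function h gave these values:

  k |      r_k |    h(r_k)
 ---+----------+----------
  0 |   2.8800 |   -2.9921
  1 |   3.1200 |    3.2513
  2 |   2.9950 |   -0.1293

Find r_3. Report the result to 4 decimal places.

2.9998

r_3 = 2.9950 − (-0.1293)·(2.9950 − 3.1200) / (-0.1293 − 3.2513)
   = 2.9950 − (0.016162)/(-3.380600) = 2.999781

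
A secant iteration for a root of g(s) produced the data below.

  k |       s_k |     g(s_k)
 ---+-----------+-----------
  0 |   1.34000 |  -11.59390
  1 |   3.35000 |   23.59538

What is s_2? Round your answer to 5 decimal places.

2.00224

s_2 = 3.35000 − 23.59538·(3.35000 − 1.34000) / (23.59538 − (-11.59390))
   = 3.35000 − (47.4267138)/(35.1892800) = 2.0022397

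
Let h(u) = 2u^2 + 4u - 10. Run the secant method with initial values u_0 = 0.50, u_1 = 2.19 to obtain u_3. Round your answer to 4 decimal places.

h(0.50) = -7.500000, h(2.19) = 8.352200
u_2 = 2.190000 − 8.352200·(2.190000 − 0.500000) / (8.352200 − (-7.500000)) = 2.190000 − (14.115218)/(15.852200) = 1.299574
h(1.299574) = -1.423923
u_3 = 1.299574 − (-1.423923)·(1.299574 − 2.190000) / (-1.423923 − 8.352200) = 1.299574 − (1.267899)/(-9.776123) = 1.429267

1.4293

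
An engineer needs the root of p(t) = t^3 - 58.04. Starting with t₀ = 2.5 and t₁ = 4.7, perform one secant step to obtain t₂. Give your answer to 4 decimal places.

3.5580

p(2.5) = -42.415000, p(4.7) = 45.783000
t₂ = 4.700000 − 45.783000·(4.700000 − 2.500000) / (45.783000 − (-42.415000)) = 4.700000 − (100.722600)/(88.198000) = 3.557995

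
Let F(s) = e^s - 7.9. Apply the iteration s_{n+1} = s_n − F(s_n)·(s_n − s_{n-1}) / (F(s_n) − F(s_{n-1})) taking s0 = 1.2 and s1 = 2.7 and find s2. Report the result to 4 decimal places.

1.7943

F(1.2) = -4.579883, F(2.7) = 6.979732
s2 = 2.700000 − 6.979732·(2.700000 − 1.200000) / (6.979732 − (-4.579883)) = 2.700000 − (10.469598)/(11.559615) = 1.794295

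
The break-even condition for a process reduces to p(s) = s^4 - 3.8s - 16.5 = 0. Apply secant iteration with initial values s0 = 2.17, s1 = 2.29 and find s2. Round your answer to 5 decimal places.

2.23337

p(2.17) = -2.5722608, p(2.29) = 2.2985848
s2 = 2.2900000 − 2.2985848·(2.2900000 − 2.1700000) / (2.2985848 − (-2.5722608)) = 2.2900000 − (0.2758302)/(4.8708456) = 2.2333712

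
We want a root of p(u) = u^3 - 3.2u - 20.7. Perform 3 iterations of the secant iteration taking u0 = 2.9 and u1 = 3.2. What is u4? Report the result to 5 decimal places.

3.13197

p(2.9) = -5.5910000, p(3.2) = 1.8280000
u2 = 3.2000000 − 1.8280000·(3.2000000 − 2.9000000) / (1.8280000 − (-5.5910000)) = 3.2000000 − (0.5484000)/(7.4190000) = 3.1260817
p(3.1260817) = -0.1541824
u3 = 3.1260817 − (-0.1541824)·(3.1260817 − 3.2000000) / (-0.1541824 − 1.8280000) = 3.1260817 − (0.0113969)/(-1.9821824) = 3.1318314
p(3.1318314) = -0.0037070
u4 = 3.1318314 − (-0.0037070)·(3.1318314 − 3.1260817) / (-0.0037070 − (-0.1541824)) = 3.1318314 − (-0.0000213)/(0.1504754) = 3.1319730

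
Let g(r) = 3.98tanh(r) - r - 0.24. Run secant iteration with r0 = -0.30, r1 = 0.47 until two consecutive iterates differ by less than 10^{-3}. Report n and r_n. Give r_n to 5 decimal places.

n = 5, r_n = 0.08077

g(-0.30) = -1.0994242, g(0.47) = 1.0340333
r2 = 0.4700000 − 1.0340333·(0.7700000)/(2.1334575) = 0.0968003;  |Δ| = 0.3731997
g(0.0968003) = 0.0472661
r3 = 0.0968003 − 0.0472661·(-0.3731997)/(-0.9867671) = 0.0789241;  |Δ| = 0.0178763
g(0.0789241) = -0.0054569
r4 = 0.0789241 − (-0.0054569)·(-0.0178763)/(-0.0527230) = 0.0807743;  |Δ| = 0.0018502
g(0.0807743) = 0.0000100
r5 = 0.0807743 − 0.0000100·(0.0018502)/(0.0054668) = 0.0807709;  |Δ| = 0.0000034
|r5 − r4| = 0.0000034 < 10^{-3}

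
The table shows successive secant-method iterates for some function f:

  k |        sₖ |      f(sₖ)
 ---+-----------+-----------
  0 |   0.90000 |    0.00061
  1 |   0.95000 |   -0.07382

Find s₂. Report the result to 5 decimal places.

s₂ = 0.95000 − (-0.07382)·(0.95000 − 0.90000) / (-0.07382 − 0.00061)
   = 0.95000 − (-0.0036910)/(-0.0744300) = 0.9004098

0.90041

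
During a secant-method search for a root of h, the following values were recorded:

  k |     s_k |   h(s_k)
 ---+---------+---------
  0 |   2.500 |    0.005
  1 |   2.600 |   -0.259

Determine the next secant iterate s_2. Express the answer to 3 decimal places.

2.502

s_2 = 2.600 − (-0.259)·(2.600 − 2.500) / (-0.259 − 0.005)
   = 2.600 − (-0.02590)/(-0.26400) = 2.50189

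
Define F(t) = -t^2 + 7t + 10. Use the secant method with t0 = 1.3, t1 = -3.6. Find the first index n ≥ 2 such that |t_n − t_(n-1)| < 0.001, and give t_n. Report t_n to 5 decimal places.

F(1.3) = 17.4100000, F(-3.6) = -28.1600000
t2 = -3.6000000 − (-28.1600000)·(-4.9000000)/(-45.5700000) = -0.5720430;  |Δ| = 3.0279570
F(-0.5720430) = 5.6684657
t3 = -0.5720430 − 5.6684657·(3.0279570)/(33.8284657) = -1.0794225;  |Δ| = 0.5073795
F(-1.0794225) = 1.2788894
t4 = -1.0794225 − 1.2788894·(-0.5073795)/(-4.3895764) = -1.2272460;  |Δ| = 0.1478234
F(-1.2272460) = -0.0968544
t5 = -1.2272460 − (-0.0968544)·(-0.1478234)/(-1.3757437) = -1.2168390;  |Δ| = 0.0104070
F(-1.2168390) = 0.0014301
t6 = -1.2168390 − 0.0014301·(0.0104070)/(0.0982844) = -1.2169904;  |Δ| = 0.0001514
|t6 − t5| = 0.0001514 < 0.001

n = 6, t_n = -1.21699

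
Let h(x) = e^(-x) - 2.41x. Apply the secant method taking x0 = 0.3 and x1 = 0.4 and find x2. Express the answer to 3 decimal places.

0.306

h(0.3) = 0.01782, h(0.4) = -0.29368
x2 = 0.40000 − (-0.29368)·(0.40000 − 0.30000) / (-0.29368 − 0.01782) = 0.40000 − (-0.02937)/(-0.31150) = 0.30572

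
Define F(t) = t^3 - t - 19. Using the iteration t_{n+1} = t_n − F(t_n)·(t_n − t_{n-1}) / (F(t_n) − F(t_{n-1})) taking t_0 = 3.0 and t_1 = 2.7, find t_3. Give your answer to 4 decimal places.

F(3.0) = 5.000000, F(2.7) = -2.017000
t_2 = 2.700000 − (-2.017000)·(2.700000 − 3.000000) / (-2.017000 − 5.000000) = 2.700000 − (0.605100)/(-7.017000) = 2.786233
F(2.786233) = -0.156434
t_3 = 2.786233 − (-0.156434)·(2.786233 − 2.700000) / (-0.156434 − (-2.017000)) = 2.786233 − (-0.013490)/(1.860566) = 2.793484

2.7935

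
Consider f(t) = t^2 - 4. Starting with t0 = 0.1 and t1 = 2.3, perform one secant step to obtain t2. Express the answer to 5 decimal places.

1.76250

f(0.1) = -3.9900000, f(2.3) = 1.2900000
t2 = 2.3000000 − 1.2900000·(2.3000000 − 0.1000000) / (1.2900000 − (-3.9900000)) = 2.3000000 − (2.8380000)/(5.2800000) = 1.7625000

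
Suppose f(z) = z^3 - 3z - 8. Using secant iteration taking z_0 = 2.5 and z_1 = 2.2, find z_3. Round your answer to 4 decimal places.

2.4922

f(2.5) = 0.125000, f(2.2) = -3.952000
z_2 = 2.200000 − (-3.952000)·(2.200000 − 2.500000) / (-3.952000 − 0.125000) = 2.200000 − (1.185600)/(-4.077000) = 2.490802
f(2.490802) = -0.019234
z_3 = 2.490802 − (-0.019234)·(2.490802 − 2.200000) / (-0.019234 − (-3.952000)) = 2.490802 − (-0.005593)/(3.932766) = 2.492224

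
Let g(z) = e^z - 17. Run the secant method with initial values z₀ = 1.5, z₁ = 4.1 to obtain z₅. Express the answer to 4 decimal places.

2.7946

g(1.5) = -12.518311, g(4.1) = 43.340288
z₂ = 4.100000 − 43.340288·(4.100000 − 1.500000) / (43.340288 − (-12.518311)) = 4.100000 − (112.684748)/(55.858599) = 2.082679
g(2.082679) = -8.974062
z₃ = 2.082679 − (-8.974062)·(2.082679 − 4.100000) / (-8.974062 − 43.340288) = 2.082679 − (18.103567)/(-52.314349) = 2.428732
g(2.428732) = -5.655510
z₄ = 2.428732 − (-5.655510)·(2.428732 − 2.082679) / (-5.655510 − (-8.974062)) = 2.428732 − (-1.957110)/(3.318552) = 3.018480
g(3.018480) = 3.460174
z₅ = 3.018480 − 3.460174·(3.018480 − 2.428732) / (3.460174 − (-5.655510)) = 3.018480 − (2.040631)/(9.115684) = 2.794621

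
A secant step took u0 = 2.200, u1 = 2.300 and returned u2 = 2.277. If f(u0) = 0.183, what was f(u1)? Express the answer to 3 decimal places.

-0.055

The secant line through (2.200, 0.183) and (2.300, f(u1)) crosses zero at u2 = 2.277.
So (2.200, 0.183), (2.300, f(u1)), (2.277, 0) are collinear:
f(u1) = 0.183 · (2.300 − 2.277) / (2.200 − 2.277) = 0.183 · (0.02300)/(-0.07700) = -0.05466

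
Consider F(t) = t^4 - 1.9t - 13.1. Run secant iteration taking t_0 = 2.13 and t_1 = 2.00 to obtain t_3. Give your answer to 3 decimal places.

2.029

F(2.13) = 3.43646, F(2.00) = -0.90000
t_2 = 2.00000 − (-0.90000)·(2.00000 − 2.13000) / (-0.90000 − 3.43646) = 2.00000 − (0.11700)/(-4.33646) = 2.02698
F(2.02698) = -0.07026
t_3 = 2.02698 − (-0.07026)·(2.02698 − 2.00000) / (-0.07026 − (-0.90000)) = 2.02698 − (-0.00190)/(0.82974) = 2.02927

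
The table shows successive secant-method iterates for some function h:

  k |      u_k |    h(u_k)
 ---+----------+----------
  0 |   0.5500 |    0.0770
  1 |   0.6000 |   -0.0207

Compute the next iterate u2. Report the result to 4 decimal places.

u2 = 0.6000 − (-0.0207)·(0.6000 − 0.5500) / (-0.0207 − 0.0770)
   = 0.6000 − (-0.001035)/(-0.097700) = 0.589406

0.5894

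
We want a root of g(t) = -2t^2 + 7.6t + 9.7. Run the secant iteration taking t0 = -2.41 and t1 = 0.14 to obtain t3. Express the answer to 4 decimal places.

-1.0778

g(-2.41) = -20.232200, g(0.14) = 10.724800
t2 = 0.140000 − 10.724800·(0.140000 − (-2.410000)) / (10.724800 − (-20.232200)) = 0.140000 − (27.348240)/(30.957000) = -0.743427
g(-0.743427) = 2.944591
t3 = -0.743427 − 2.944591·(-0.743427 − 0.140000) / (2.944591 − 10.724800) = -0.743427 − (-2.601330)/(-7.780209) = -1.077779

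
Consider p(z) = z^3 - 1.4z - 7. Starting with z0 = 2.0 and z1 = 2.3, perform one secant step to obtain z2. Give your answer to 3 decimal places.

p(2.0) = -1.80000, p(2.3) = 1.94700
z2 = 2.30000 − 1.94700·(2.30000 − 2.00000) / (1.94700 − (-1.80000)) = 2.30000 − (0.58410)/(3.74700) = 2.14412

2.144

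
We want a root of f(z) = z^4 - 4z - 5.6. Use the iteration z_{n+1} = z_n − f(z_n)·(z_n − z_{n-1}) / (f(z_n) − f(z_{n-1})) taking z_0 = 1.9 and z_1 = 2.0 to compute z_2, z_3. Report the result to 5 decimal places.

1.90654, 1.90707

f(1.9) = -0.1679000, f(2.0) = 2.4000000
z_2 = 2.0000000 − 2.4000000·(2.0000000 − 1.9000000) / (2.4000000 − (-0.1679000)) = 2.0000000 − (0.2400000)/(2.5679000) = 1.9065384
f(1.9065384) = -0.0137376
z_3 = 1.9065384 − (-0.0137376)·(1.9065384 − 2.0000000) / (-0.0137376 − 2.4000000) = 1.9065384 − (0.0012839)/(-2.4137376) = 1.9070703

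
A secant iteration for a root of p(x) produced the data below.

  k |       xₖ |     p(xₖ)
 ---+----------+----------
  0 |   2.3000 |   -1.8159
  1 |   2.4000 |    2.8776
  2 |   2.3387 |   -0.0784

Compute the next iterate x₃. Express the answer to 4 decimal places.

2.3403

x₃ = 2.3387 − (-0.0784)·(2.3387 − 2.4000) / (-0.0784 − 2.8776)
   = 2.3387 − (0.004806)/(-2.956000) = 2.340326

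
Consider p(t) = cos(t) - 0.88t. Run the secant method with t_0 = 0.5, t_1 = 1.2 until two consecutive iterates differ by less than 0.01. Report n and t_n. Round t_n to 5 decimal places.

p(0.5) = 0.4375826, p(1.2) = -0.6936422
t_2 = 1.2000000 − (-0.6936422)·(0.7000000)/(-1.1312248) = 0.7707754;  |Δ| = 0.4292246
p(0.7707754) = 0.0390884
t_3 = 0.7707754 − 0.0390884·(-0.4292246)/(0.7327306) = 0.7936729;  |Δ| = 0.0228975
p(0.7936729) = 0.0027994
t_4 = 0.7936729 − 0.0027994·(0.0228975)/(-0.0362890) = 0.7954392;  |Δ| = 0.0017664
|t_4 − t_3| = 0.0017664 < 0.01

n = 4, t_n = 0.79544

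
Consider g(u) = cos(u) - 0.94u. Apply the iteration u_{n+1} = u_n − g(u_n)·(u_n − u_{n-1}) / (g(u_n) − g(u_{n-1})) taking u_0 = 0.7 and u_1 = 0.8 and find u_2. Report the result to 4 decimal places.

g(0.7) = 0.106842, g(0.8) = -0.055293
u_2 = 0.800000 − (-0.055293)·(0.800000 − 0.700000) / (-0.055293 − 0.106842) = 0.800000 − (-0.005529)/(-0.162135) = 0.765897

0.7659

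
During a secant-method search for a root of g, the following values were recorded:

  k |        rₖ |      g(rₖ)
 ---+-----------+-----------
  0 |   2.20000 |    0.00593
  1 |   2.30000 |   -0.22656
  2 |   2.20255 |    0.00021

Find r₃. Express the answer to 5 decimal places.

r₃ = 2.20255 − 0.00021·(2.20255 − 2.30000) / (0.00021 − (-0.22656))
   = 2.20255 − (-0.0000205)/(0.2267700) = 2.2026402

2.20264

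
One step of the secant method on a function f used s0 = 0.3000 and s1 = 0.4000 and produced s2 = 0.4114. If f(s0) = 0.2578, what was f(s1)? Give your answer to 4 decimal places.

The secant line through (0.3000, 0.2578) and (0.4000, f(s1)) crosses zero at s2 = 0.4114.
So (0.3000, 0.2578), (0.4000, f(s1)), (0.4114, 0) are collinear:
f(s1) = 0.2578 · (0.4000 − 0.4114) / (0.3000 − 0.4114) = 0.2578 · (-0.011400)/(-0.111400) = 0.026382

0.0264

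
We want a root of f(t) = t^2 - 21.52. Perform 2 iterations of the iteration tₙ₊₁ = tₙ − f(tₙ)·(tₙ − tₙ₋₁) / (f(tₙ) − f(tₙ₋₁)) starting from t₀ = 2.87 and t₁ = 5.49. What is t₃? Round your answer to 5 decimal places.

4.62356

f(2.87) = -13.2831000, f(5.49) = 8.6201000
t₂ = 5.4900000 − 8.6201000·(5.4900000 − 2.8700000) / (8.6201000 − (-13.2831000)) = 5.4900000 − (22.5846620)/(21.9032000) = 4.4588876
f(4.4588876) = -1.6383217
t₃ = 4.4588876 − (-1.6383217)·(4.4588876 − 5.4900000) / (-1.6383217 − 8.6201000) = 4.4588876 − (1.6892939)/(-10.2584217) = 4.6235614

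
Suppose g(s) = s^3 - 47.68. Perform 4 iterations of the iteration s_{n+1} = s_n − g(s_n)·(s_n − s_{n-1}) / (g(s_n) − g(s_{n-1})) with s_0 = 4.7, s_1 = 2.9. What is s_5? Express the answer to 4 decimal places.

g(4.7) = 56.143000, g(2.9) = -23.291000
s_2 = 2.900000 − (-23.291000)·(2.900000 − 4.700000) / (-23.291000 − 56.143000) = 2.900000 − (41.923800)/(-79.434000) = 3.427782
g(3.427782) = -7.404642
s_3 = 3.427782 − (-7.404642)·(3.427782 − 2.900000) / (-7.404642 − (-23.291000)) = 3.427782 − (-3.908033)/(15.886358) = 3.673781
g(3.673781) = 1.903793
s_4 = 3.673781 − 1.903793·(3.673781 − 3.427782) / (1.903793 − (-7.404642)) = 3.673781 − (0.468332)/(9.308435) = 3.623468
g(3.623468) = -0.105593
s_5 = 3.623468 − (-0.105593)·(3.623468 − 3.673781) / (-0.105593 − 1.903793) = 3.623468 − (0.005313)/(-2.009387) = 3.626112

3.6261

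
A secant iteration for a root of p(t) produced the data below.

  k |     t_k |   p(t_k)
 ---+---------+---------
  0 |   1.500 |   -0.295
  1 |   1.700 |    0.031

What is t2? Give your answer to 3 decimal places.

t2 = 1.700 − 0.031·(1.700 − 1.500) / (0.031 − (-0.295))
   = 1.700 − (0.00620)/(0.32600) = 1.68098

1.681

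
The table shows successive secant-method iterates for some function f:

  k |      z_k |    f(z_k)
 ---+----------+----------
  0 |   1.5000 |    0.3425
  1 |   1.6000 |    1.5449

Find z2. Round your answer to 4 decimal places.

1.4715

z2 = 1.6000 − 1.5449·(1.6000 − 1.5000) / (1.5449 − 0.3425)
   = 1.6000 − (0.154490)/(1.202400) = 1.471515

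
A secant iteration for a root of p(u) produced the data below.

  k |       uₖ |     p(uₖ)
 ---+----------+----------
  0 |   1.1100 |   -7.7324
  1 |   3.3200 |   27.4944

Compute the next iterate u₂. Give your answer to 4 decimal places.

u₂ = 3.3200 − 27.4944·(3.3200 − 1.1100) / (27.4944 − (-7.7324))
   = 3.3200 − (60.762624)/(35.226800) = 1.595102

1.5951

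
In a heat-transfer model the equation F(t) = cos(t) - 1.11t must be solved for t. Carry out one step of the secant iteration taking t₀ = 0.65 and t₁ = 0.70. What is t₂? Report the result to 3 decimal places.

F(0.65) = 0.07458, F(0.70) = -0.01216
t₂ = 0.70000 − (-0.01216)·(0.70000 − 0.65000) / (-0.01216 − 0.07458) = 0.70000 − (-0.00061)/(-0.08674) = 0.69299

0.693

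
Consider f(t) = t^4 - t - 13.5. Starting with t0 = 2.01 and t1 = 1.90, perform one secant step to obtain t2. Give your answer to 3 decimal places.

1.982

f(2.01) = 0.81241, f(1.90) = -2.36790
t2 = 1.90000 − (-2.36790)·(1.90000 − 2.01000) / (-2.36790 − 0.81241) = 1.90000 − (0.26047)/(-3.18031) = 1.98190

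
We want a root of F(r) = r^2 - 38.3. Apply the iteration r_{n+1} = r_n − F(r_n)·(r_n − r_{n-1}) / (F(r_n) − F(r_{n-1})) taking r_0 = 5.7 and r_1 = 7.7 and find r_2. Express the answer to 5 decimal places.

6.13358

F(5.7) = -5.8100000, F(7.7) = 20.9900000
r_2 = 7.7000000 − 20.9900000·(7.7000000 − 5.7000000) / (20.9900000 − (-5.8100000)) = 7.7000000 − (41.9800000)/(26.8000000) = 6.1335821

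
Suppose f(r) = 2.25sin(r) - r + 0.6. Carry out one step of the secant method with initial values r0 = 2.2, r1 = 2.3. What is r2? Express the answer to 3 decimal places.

f(2.2) = 0.21912, f(2.3) = -0.02216
r2 = 2.30000 − (-0.02216)·(2.30000 − 2.20000) / (-0.02216 − 0.21912) = 2.30000 − (-0.00222)/(-0.24128) = 2.29081

2.291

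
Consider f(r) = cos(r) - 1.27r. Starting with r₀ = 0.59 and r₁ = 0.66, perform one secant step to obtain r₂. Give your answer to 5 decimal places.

0.63401

f(0.59) = 0.0816407, f(0.66) = -0.0482078
r₂ = 0.6600000 − (-0.0482078)·(0.6600000 − 0.5900000) / (-0.0482078 − 0.0816407) = 0.6600000 − (-0.0033745)/(-0.1298484) = 0.6340117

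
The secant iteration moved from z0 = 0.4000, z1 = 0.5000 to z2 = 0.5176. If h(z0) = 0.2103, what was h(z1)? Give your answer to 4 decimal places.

0.0315

The secant line through (0.4000, 0.2103) and (0.5000, h(z1)) crosses zero at z2 = 0.5176.
So (0.4000, 0.2103), (0.5000, h(z1)), (0.5176, 0) are collinear:
h(z1) = 0.2103 · (0.5000 − 0.5176) / (0.4000 − 0.5176) = 0.2103 · (-0.017600)/(-0.117600) = 0.031473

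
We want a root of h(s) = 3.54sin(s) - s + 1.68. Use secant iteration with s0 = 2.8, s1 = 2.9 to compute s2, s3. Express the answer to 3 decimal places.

h(2.8) = 0.06586, h(2.9) = -0.37306
s2 = 2.90000 − (-0.37306)·(2.90000 − 2.80000) / (-0.37306 − 0.06586) = 2.90000 − (-0.03731)/(-0.43892) = 2.81500
h(2.81500) = 0.00067
s3 = 2.81500 − 0.00067·(2.81500 − 2.90000) / (0.00067 − (-0.37306)) = 2.81500 − (-0.00006)/(0.37373) = 2.81516

2.815, 2.815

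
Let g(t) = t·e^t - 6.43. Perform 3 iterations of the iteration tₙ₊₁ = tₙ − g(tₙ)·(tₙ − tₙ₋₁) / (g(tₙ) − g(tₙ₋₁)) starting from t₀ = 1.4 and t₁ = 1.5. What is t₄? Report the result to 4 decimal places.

1.4734

g(1.4) = -0.752720, g(1.5) = 0.292534
t₂ = 1.500000 − 0.292534·(1.500000 − 1.400000) / (0.292534 − (-0.752720)) = 1.500000 − (0.029253)/(1.045254) = 1.472013
g(1.472013) = -0.014967
t₃ = 1.472013 − (-0.014967)·(1.472013 − 1.500000) / (-0.014967 − 0.292534) = 1.472013 − (0.000419)/(-0.307501) = 1.473375
g(1.473375) = -0.000278
t₄ = 1.473375 − (-0.000278)·(1.473375 − 1.472013) / (-0.000278 − (-0.014967)) = 1.473375 − (0.000000)/(0.014689) = 1.473401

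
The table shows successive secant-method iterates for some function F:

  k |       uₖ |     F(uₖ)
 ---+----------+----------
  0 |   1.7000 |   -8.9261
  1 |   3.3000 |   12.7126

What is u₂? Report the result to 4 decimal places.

2.3600

u₂ = 3.3000 − 12.7126·(3.3000 − 1.7000) / (12.7126 − (-8.9261))
   = 3.3000 − (20.340160)/(21.638700) = 2.360010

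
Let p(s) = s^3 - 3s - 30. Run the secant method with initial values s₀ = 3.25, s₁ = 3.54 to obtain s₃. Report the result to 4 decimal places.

3.4278

p(3.25) = -5.421875, p(3.54) = 3.741864
s₂ = 3.540000 − 3.741864·(3.540000 − 3.250000) / (3.741864 − (-5.421875)) = 3.540000 − (1.085141)/(9.163739) = 3.421583
p(3.421583) = -0.207482
s₃ = 3.421583 − (-0.207482)·(3.421583 − 3.540000) / (-0.207482 − 3.741864) = 3.421583 − (0.024569)/(-3.949346) = 3.427804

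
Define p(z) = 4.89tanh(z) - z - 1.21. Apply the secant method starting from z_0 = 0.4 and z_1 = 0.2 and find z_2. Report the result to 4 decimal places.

0.3284

p(0.4) = 0.247950, p(0.2) = -0.444835
z_2 = 0.200000 − (-0.444835)·(0.200000 − 0.400000) / (-0.444835 − 0.247950) = 0.200000 − (0.088967)/(-0.692785) = 0.328419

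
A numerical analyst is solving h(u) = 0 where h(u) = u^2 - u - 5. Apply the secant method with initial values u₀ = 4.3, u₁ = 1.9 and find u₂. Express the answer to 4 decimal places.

h(4.3) = 9.190000, h(1.9) = -3.290000
u₂ = 1.900000 − (-3.290000)·(1.900000 − 4.300000) / (-3.290000 − 9.190000) = 1.900000 − (7.896000)/(-12.480000) = 2.532692

2.5327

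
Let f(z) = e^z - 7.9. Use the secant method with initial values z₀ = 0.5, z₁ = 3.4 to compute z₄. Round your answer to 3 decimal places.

2.380

f(0.5) = -6.25128, f(3.4) = 22.06410
z₂ = 3.40000 − 22.06410·(3.40000 − 0.50000) / (22.06410 − (-6.25128)) = 3.40000 − (63.98589)/(28.31538) = 1.14024
f(1.14024) = -4.77247
z₃ = 1.14024 − (-4.77247)·(1.14024 − 3.40000) / (-4.77247 − 22.06410) = 1.14024 − (10.78463)/(-26.83657) = 1.54211
f(1.54211) = -3.22558
z₄ = 1.54211 − (-3.22558)·(1.54211 − 1.14024) / (-3.22558 − (-4.77247)) = 1.54211 − (-1.29624)/(1.54690) = 2.38007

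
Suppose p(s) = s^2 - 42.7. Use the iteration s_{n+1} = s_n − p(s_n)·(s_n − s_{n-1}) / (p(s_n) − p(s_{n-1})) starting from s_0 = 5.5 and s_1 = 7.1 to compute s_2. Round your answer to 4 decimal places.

6.4881

p(5.5) = -12.450000, p(7.1) = 7.710000
s_2 = 7.100000 − 7.710000·(7.100000 − 5.500000) / (7.710000 − (-12.450000)) = 7.100000 − (12.336000)/(20.160000) = 6.488095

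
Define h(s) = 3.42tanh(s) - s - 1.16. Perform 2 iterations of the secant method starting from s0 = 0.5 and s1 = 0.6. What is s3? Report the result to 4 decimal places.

h(0.5) = -0.079559, h(0.6) = 0.076710
s2 = 0.600000 − 0.076710·(0.600000 − 0.500000) / (0.076710 − (-0.079559)) = 0.600000 − (0.007671)/(0.156269) = 0.550912
h(0.550912) = 0.003203
s3 = 0.550912 − 0.003203·(0.550912 − 0.600000) / (0.003203 − 0.076710) = 0.550912 − (-0.000157)/(-0.073506) = 0.548773

0.5488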